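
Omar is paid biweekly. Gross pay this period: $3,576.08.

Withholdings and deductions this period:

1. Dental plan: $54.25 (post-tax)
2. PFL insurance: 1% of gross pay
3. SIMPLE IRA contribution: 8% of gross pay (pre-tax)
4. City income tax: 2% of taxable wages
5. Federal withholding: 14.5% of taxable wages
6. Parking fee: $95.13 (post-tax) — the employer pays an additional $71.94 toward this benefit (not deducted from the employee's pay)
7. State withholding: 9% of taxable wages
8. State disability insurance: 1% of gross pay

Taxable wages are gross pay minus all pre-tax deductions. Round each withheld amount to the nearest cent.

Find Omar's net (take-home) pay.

SIMPLE IRA contribution: $3,576.08 × 0.08 = $286.09
Taxable wages = $3,576.08 − $286.09 = $3,289.99
Federal withholding: $3,289.99 × 0.145 = $477.05
City income tax: $3,289.99 × 0.02 = $65.80
State withholding: $3,289.99 × 0.09 = $296.10
State disability insurance: $3,576.08 × 0.01 = $35.76
PFL insurance: $3,576.08 × 0.01 = $35.76
Dental plan: $54.25
Parking fee: $95.13
(Employer's $71.94 toward parking fee is not withheld from the employee.)
Total deductions = $286.09 + $477.05 + $65.80 + $296.10 + $35.76 + $35.76 + $54.25 + $95.13 = $1,345.94
Net pay = $3,576.08 − $1,345.94 = $2,230.14

$2,230.14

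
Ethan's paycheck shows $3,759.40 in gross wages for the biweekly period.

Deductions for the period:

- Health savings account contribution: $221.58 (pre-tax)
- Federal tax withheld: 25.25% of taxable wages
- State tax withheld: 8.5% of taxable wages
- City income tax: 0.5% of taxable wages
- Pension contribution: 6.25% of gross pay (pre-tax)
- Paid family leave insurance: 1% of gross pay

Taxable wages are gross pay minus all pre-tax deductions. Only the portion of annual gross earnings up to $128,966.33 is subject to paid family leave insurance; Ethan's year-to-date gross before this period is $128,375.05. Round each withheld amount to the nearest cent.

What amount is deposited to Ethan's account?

$2,165.73

Pension contribution: $3,759.40 × 0.0625 = $234.96
Health savings account contribution: $221.58
Pre-tax total = $234.96 + $221.58 = $456.54
Taxable wages = $3,759.40 − $456.54 = $3,302.86
Federal tax withheld: $3,302.86 × 0.2525 = $833.97
City income tax: $3,302.86 × 0.005 = $16.51
State tax withheld: $3,302.86 × 0.085 = $280.74
Paid family leave insurance: only $128,966.33 − $128,375.05 = $591.28 of this check is subject → $591.28 × 0.01 = $5.91
Total deductions = $234.96 + $221.58 + $833.97 + $16.51 + $280.74 + $5.91 = $1,593.67
Net pay = $3,759.40 − $1,593.67 = $2,165.73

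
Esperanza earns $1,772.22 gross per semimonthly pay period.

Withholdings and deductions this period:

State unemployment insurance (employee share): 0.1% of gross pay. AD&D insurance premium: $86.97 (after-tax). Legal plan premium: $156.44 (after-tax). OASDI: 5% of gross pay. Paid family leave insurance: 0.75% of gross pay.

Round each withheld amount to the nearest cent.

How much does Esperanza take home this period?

$1,425.14

State unemployment insurance (employee share): $1,772.22 × 0.001 = $1.77
Paid family leave insurance: $1,772.22 × 0.0075 = $13.29
OASDI: $1,772.22 × 0.05 = $88.61
Legal plan premium: $156.44
AD&D insurance premium: $86.97
Total deductions = $1.77 + $13.29 + $88.61 + $156.44 + $86.97 = $347.08
Net pay = $1,772.22 − $347.08 = $1,425.14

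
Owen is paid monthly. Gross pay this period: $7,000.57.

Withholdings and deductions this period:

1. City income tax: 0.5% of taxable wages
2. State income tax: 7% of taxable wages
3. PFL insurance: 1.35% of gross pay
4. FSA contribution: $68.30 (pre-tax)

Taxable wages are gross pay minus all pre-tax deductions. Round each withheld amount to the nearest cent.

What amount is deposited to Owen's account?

FSA contribution: $68.30
Taxable wages = $7,000.57 − $68.30 = $6,932.27
City income tax: $6,932.27 × 0.005 = $34.66
State income tax: $6,932.27 × 0.07 = $485.26
PFL insurance: $7,000.57 × 0.0135 = $94.51
Total deductions = $68.30 + $34.66 + $485.26 + $94.51 = $682.73
Net pay = $7,000.57 − $682.73 = $6,317.84

$6,317.84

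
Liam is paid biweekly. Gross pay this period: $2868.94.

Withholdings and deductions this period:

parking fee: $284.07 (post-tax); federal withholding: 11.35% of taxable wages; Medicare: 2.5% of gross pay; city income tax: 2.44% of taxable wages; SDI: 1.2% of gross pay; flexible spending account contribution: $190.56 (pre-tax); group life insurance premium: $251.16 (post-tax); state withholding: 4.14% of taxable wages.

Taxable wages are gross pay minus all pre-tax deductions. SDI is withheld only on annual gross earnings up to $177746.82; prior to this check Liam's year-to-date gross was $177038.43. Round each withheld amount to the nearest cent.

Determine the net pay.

Flexible spending account contribution: $190.56
Taxable wages = $2868.94 − $190.56 = $2678.38
City income tax: $2678.38 × 0.0244 = $65.35
State withholding: $2678.38 × 0.0414 = $110.88
Federal withholding: $2678.38 × 0.1135 = $304.00
Medicare: $2868.94 × 0.025 = $71.72
SDI: only $177746.82 − $177038.43 = $708.39 of this check is subject → $708.39 × 0.012 = $8.50
Group life insurance premium: $251.16
Parking fee: $284.07
Total deductions = $190.56 + $65.35 + $110.88 + $304.00 + $71.72 + $8.50 + $251.16 + $284.07 = $1286.24
Net pay = $2868.94 − $1286.24 = $1582.70

$1582.70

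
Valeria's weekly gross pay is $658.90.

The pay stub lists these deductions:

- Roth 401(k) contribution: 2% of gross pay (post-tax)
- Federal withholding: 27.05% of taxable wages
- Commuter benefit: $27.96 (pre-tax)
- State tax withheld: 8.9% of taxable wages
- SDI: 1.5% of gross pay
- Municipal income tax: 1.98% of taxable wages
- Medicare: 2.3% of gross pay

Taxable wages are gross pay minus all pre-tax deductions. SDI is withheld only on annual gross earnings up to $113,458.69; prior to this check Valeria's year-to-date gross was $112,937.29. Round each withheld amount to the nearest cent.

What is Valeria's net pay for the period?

$355.48

Commuter benefit: $27.96
Taxable wages = $658.90 − $27.96 = $630.94
Municipal income tax: $630.94 × 0.0198 = $12.49
Federal withholding: $630.94 × 0.2705 = $170.67
State tax withheld: $630.94 × 0.089 = $56.15
Medicare: $658.90 × 0.023 = $15.15
SDI: only $113,458.69 − $112,937.29 = $521.40 of this check is subject → $521.40 × 0.015 = $7.82
Roth 401(k) contribution: $658.90 × 0.02 = $13.18
Total deductions = $27.96 + $12.49 + $170.67 + $56.15 + $15.15 + $7.82 + $13.18 = $303.42
Net pay = $658.90 − $303.42 = $355.48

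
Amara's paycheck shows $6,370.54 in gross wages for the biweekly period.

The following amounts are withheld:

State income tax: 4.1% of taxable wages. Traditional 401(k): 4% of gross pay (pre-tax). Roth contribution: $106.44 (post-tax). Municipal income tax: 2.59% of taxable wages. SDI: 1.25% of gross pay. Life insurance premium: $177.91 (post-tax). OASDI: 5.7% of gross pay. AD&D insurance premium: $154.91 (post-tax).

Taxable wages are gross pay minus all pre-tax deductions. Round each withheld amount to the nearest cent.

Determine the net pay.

Traditional 401(k): $6,370.54 × 0.04 = $254.82
Taxable wages = $6,370.54 − $254.82 = $6,115.72
State income tax: $6,115.72 × 0.041 = $250.74
Municipal income tax: $6,115.72 × 0.0259 = $158.40
OASDI: $6,370.54 × 0.057 = $363.12
SDI: $6,370.54 × 0.0125 = $79.63
Life insurance premium: $177.91
AD&D insurance premium: $154.91
Roth contribution: $106.44
Total deductions = $254.82 + $250.74 + $158.40 + $363.12 + $79.63 + $177.91 + $154.91 + $106.44 = $1,545.97
Net pay = $6,370.54 − $1,545.97 = $4,824.57

$4,824.57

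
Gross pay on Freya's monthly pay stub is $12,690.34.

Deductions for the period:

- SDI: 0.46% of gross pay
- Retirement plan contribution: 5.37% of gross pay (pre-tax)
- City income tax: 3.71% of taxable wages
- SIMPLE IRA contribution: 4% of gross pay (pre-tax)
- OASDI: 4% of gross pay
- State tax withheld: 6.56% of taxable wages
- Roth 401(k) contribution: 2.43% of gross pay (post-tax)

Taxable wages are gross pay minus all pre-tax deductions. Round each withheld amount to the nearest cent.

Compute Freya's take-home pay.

$9,445.71

Retirement plan contribution: $12,690.34 × 0.0537 = $681.47
SIMPLE IRA contribution: $12,690.34 × 0.04 = $507.61
Pre-tax total = $681.47 + $507.61 = $1,189.08
Taxable wages = $12,690.34 − $1,189.08 = $11,501.26
State tax withheld: $11,501.26 × 0.0656 = $754.48
City income tax: $11,501.26 × 0.0371 = $426.70
SDI: $12,690.34 × 0.0046 = $58.38
OASDI: $12,690.34 × 0.04 = $507.61
Roth 401(k) contribution: $12,690.34 × 0.0243 = $308.38
Total deductions = $681.47 + $507.61 + $754.48 + $426.70 + $58.38 + $507.61 + $308.38 = $3,244.63
Net pay = $12,690.34 − $3,244.63 = $9,445.71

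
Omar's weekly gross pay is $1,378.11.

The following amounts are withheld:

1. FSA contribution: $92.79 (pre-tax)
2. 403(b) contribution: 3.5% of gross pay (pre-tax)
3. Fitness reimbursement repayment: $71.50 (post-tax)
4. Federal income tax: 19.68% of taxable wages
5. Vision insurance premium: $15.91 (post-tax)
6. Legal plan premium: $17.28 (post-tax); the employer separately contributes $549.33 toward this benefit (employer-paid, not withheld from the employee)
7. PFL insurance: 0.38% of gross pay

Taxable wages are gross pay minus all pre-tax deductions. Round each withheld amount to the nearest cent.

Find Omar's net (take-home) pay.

$883.70

403(b) contribution: $1,378.11 × 0.035 = $48.23
FSA contribution: $92.79
Pre-tax total = $48.23 + $92.79 = $141.02
Taxable wages = $1,378.11 − $141.02 = $1,237.09
Federal income tax: $1,237.09 × 0.1968 = $243.46
PFL insurance: $1,378.11 × 0.0038 = $5.24
Legal plan premium: $17.28
Fitness reimbursement repayment: $71.50
Vision insurance premium: $15.91
(Employer's $549.33 toward legal plan premium is not withheld from the employee.)
Total deductions = $48.23 + $92.79 + $243.46 + $5.24 + $17.28 + $71.50 + $15.91 = $494.41
Net pay = $1,378.11 − $494.41 = $883.70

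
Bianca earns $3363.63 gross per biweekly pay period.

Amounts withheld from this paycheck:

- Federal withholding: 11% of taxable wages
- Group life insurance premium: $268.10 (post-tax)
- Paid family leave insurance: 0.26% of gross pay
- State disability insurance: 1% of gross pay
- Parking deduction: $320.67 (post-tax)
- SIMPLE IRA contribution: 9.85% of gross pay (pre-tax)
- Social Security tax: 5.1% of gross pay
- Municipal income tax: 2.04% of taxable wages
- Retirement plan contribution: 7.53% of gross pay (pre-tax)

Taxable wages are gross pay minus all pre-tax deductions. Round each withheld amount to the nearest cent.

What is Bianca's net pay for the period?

$1613.94

SIMPLE IRA contribution: $3363.63 × 0.0985 = $331.32
Retirement plan contribution: $3363.63 × 0.0753 = $253.28
Pre-tax total = $331.32 + $253.28 = $584.60
Taxable wages = $3363.63 − $584.60 = $2779.03
Federal withholding: $2779.03 × 0.11 = $305.69
Municipal income tax: $2779.03 × 0.0204 = $56.69
Social Security tax: $3363.63 × 0.051 = $171.55
State disability insurance: $3363.63 × 0.01 = $33.64
Paid family leave insurance: $3363.63 × 0.0026 = $8.75
Group life insurance premium: $268.10
Parking deduction: $320.67
Total deductions = $331.32 + $253.28 + $305.69 + $56.69 + $171.55 + $33.64 + $8.75 + $268.10 + $320.67 = $1749.69
Net pay = $3363.63 − $1749.69 = $1613.94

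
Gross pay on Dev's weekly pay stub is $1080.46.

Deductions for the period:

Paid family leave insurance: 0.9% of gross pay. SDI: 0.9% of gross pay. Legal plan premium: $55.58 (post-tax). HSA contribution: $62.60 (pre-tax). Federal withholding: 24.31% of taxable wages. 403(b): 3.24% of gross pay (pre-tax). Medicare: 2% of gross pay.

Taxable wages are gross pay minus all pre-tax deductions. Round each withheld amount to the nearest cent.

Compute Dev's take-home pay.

HSA contribution: $62.60
403(b): $1080.46 × 0.0324 = $35.01
Pre-tax total = $62.60 + $35.01 = $97.61
Taxable wages = $1080.46 − $97.61 = $982.85
Federal withholding: $982.85 × 0.2431 = $238.93
Paid family leave insurance: $1080.46 × 0.009 = $9.72
SDI: $1080.46 × 0.009 = $9.72
Medicare: $1080.46 × 0.02 = $21.61
Legal plan premium: $55.58
Total deductions = $62.60 + $35.01 + $238.93 + $9.72 + $9.72 + $21.61 + $55.58 = $433.17
Net pay = $1080.46 − $433.17 = $647.29

$647.29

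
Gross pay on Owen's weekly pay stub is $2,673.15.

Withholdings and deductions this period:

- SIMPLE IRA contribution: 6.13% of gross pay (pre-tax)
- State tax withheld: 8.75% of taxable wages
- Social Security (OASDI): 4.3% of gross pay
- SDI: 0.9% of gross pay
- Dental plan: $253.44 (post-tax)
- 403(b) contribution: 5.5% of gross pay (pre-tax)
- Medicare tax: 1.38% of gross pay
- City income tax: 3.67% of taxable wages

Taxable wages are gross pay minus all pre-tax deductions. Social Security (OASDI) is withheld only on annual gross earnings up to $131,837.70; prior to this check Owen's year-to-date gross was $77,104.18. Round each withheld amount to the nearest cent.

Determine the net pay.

$1,639.53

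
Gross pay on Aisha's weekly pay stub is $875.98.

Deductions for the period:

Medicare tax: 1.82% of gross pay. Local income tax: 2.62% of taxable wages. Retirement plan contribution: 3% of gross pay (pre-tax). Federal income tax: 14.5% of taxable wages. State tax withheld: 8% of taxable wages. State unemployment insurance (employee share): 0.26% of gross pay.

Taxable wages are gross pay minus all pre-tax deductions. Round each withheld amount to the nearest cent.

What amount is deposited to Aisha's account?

$618.03

Retirement plan contribution: $875.98 × 0.03 = $26.28
Taxable wages = $875.98 − $26.28 = $849.70
Federal income tax: $849.70 × 0.145 = $123.21
State tax withheld: $849.70 × 0.08 = $67.98
Local income tax: $849.70 × 0.0262 = $22.26
Medicare tax: $875.98 × 0.0182 = $15.94
State unemployment insurance (employee share): $875.98 × 0.0026 = $2.28
Total deductions = $26.28 + $123.21 + $67.98 + $22.26 + $15.94 + $2.28 = $257.95
Net pay = $875.98 − $257.95 = $618.03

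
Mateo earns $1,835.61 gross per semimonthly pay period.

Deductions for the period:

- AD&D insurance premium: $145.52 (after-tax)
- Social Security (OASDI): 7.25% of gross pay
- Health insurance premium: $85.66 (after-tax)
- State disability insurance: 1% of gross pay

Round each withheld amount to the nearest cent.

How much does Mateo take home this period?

State disability insurance: $1,835.61 × 0.01 = $18.36
Social Security (OASDI): $1,835.61 × 0.0725 = $133.08
Health insurance premium: $85.66
AD&D insurance premium: $145.52
Total deductions = $18.36 + $133.08 + $85.66 + $145.52 = $382.62
Net pay = $1,835.61 − $382.62 = $1,452.99

$1,452.99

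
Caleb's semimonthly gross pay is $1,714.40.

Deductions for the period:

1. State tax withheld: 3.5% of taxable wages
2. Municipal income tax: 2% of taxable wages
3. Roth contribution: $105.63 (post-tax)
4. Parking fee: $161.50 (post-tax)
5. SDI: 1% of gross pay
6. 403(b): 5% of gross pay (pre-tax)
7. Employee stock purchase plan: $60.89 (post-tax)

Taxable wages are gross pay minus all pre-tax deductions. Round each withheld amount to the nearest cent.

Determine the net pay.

$1,193.95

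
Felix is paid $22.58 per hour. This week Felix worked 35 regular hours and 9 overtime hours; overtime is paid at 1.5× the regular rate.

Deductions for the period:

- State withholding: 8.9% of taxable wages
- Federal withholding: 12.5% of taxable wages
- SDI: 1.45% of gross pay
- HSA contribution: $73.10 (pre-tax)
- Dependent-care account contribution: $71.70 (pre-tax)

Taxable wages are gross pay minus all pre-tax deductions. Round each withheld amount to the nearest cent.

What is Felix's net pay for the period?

Regular pay: 35 × $22.58 = $790.30
Overtime pay: 9 × $22.58 × 1.5 = $304.83
Gross pay = $790.30 + $304.83 = $1,095.13
HSA contribution: $73.10
Dependent-care account contribution: $71.70
Pre-tax total = $73.10 + $71.70 = $144.80
Taxable wages = $1,095.13 − $144.80 = $950.33
Federal withholding: $950.33 × 0.125 = $118.79
State withholding: $950.33 × 0.089 = $84.58
SDI: $1,095.13 × 0.0145 = $15.88
Total deductions = $73.10 + $71.70 + $118.79 + $84.58 + $15.88 = $364.05
Net pay = $1,095.13 − $364.05 = $731.08

$731.08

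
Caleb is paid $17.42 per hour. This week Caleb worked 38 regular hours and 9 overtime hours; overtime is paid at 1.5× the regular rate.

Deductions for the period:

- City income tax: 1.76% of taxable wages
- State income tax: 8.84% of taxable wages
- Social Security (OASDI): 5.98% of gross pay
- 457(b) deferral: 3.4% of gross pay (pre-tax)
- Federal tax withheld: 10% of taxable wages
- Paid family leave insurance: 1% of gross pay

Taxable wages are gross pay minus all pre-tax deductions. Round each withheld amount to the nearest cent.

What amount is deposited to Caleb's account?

Regular pay: 38 × $17.42 = $661.96
Overtime pay: 9 × $17.42 × 1.5 = $235.17
Gross pay = $661.96 + $235.17 = $897.13
457(b) deferral: $897.13 × 0.034 = $30.50
Taxable wages = $897.13 − $30.50 = $866.63
State income tax: $866.63 × 0.0884 = $76.61
City income tax: $866.63 × 0.0176 = $15.25
Federal tax withheld: $866.63 × 0.1 = $86.66
Social Security (OASDI): $897.13 × 0.0598 = $53.65
Paid family leave insurance: $897.13 × 0.01 = $8.97
Total deductions = $30.50 + $76.61 + $15.25 + $86.66 + $53.65 + $8.97 = $271.64
Net pay = $897.13 − $271.64 = $625.49

$625.49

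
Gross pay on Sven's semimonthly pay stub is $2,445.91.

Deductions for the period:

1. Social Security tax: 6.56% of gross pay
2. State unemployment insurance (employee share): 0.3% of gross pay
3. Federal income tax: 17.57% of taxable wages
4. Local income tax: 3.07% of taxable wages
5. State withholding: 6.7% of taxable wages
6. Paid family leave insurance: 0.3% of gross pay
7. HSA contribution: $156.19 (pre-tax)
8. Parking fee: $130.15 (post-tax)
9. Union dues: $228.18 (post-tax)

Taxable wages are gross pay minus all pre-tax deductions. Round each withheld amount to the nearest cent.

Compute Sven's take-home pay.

$1,130.26

HSA contribution: $156.19
Taxable wages = $2,445.91 − $156.19 = $2,289.72
Federal income tax: $2,289.72 × 0.1757 = $402.30
Local income tax: $2,289.72 × 0.0307 = $70.29
State withholding: $2,289.72 × 0.067 = $153.41
State unemployment insurance (employee share): $2,445.91 × 0.003 = $7.34
Paid family leave insurance: $2,445.91 × 0.003 = $7.34
Social Security tax: $2,445.91 × 0.0656 = $160.45
Union dues: $228.18
Parking fee: $130.15
Total deductions = $156.19 + $402.30 + $70.29 + $153.41 + $7.34 + $7.34 + $160.45 + $228.18 + $130.15 = $1,315.65
Net pay = $2,445.91 − $1,315.65 = $1,130.26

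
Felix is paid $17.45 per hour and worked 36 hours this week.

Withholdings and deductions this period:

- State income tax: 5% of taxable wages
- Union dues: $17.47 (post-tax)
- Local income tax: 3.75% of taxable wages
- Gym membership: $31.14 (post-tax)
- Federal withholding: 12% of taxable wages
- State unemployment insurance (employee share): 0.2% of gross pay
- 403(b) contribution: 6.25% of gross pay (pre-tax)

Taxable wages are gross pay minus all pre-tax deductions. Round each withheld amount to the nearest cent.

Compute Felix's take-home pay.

Gross pay: 36 × $17.45 = $628.20
403(b) contribution: $628.20 × 0.0625 = $39.26
Taxable wages = $628.20 − $39.26 = $588.94
Local income tax: $588.94 × 0.0375 = $22.09
Federal withholding: $588.94 × 0.12 = $70.67
State income tax: $588.94 × 0.05 = $29.45
State unemployment insurance (employee share): $628.20 × 0.002 = $1.26
Union dues: $17.47
Gym membership: $31.14
Total deductions = $39.26 + $22.09 + $70.67 + $29.45 + $1.26 + $17.47 + $31.14 = $211.34
Net pay = $628.20 − $211.34 = $416.86

$416.86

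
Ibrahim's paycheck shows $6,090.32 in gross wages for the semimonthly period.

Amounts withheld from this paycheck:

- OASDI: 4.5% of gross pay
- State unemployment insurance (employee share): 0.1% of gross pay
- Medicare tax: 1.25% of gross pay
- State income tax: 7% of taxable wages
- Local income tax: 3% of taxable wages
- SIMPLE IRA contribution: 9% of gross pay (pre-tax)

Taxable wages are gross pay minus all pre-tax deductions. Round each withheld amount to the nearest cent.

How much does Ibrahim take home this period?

SIMPLE IRA contribution: $6,090.32 × 0.09 = $548.13
Taxable wages = $6,090.32 − $548.13 = $5,542.19
Local income tax: $5,542.19 × 0.03 = $166.27
State income tax: $5,542.19 × 0.07 = $387.95
State unemployment insurance (employee share): $6,090.32 × 0.001 = $6.09
Medicare tax: $6,090.32 × 0.0125 = $76.13
OASDI: $6,090.32 × 0.045 = $274.06
Total deductions = $548.13 + $166.27 + $387.95 + $6.09 + $76.13 + $274.06 = $1,458.63
Net pay = $6,090.32 − $1,458.63 = $4,631.69

$4,631.69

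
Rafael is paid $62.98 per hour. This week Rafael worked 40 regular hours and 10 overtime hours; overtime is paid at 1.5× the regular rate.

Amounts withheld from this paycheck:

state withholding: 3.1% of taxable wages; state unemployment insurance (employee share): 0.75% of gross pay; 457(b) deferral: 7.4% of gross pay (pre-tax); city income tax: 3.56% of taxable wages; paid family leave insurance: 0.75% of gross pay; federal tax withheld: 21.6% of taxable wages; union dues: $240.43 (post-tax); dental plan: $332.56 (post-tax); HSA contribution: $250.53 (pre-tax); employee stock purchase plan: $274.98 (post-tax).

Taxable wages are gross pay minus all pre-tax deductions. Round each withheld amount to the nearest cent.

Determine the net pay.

Regular pay: 40 × $62.98 = $2,519.20
Overtime pay: 10 × $62.98 × 1.5 = $944.70
Gross pay = $2,519.20 + $944.70 = $3,463.90
HSA contribution: $250.53
457(b) deferral: $3,463.90 × 0.074 = $256.33
Pre-tax total = $250.53 + $256.33 = $506.86
Taxable wages = $3,463.90 − $506.86 = $2,957.04
Federal tax withheld: $2,957.04 × 0.216 = $638.72
State withholding: $2,957.04 × 0.031 = $91.67
City income tax: $2,957.04 × 0.0356 = $105.27
Paid family leave insurance: $3,463.90 × 0.0075 = $25.98
State unemployment insurance (employee share): $3,463.90 × 0.0075 = $25.98
Dental plan: $332.56
Union dues: $240.43
Employee stock purchase plan: $274.98
Total deductions = $250.53 + $256.33 + $638.72 + $91.67 + $105.27 + $25.98 + $25.98 + $332.56 + $240.43 + $274.98 = $2,242.45
Net pay = $3,463.90 − $2,242.45 = $1,221.45

$1,221.45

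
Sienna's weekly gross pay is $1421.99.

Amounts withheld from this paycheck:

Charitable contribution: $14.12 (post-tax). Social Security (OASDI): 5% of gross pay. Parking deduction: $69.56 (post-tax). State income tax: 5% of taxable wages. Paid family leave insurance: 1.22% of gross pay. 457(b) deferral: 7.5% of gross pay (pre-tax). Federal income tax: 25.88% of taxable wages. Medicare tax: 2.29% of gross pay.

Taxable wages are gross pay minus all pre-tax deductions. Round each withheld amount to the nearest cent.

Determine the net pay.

457(b) deferral: $1421.99 × 0.075 = $106.65
Taxable wages = $1421.99 − $106.65 = $1315.34
State income tax: $1315.34 × 0.05 = $65.77
Federal income tax: $1315.34 × 0.2588 = $340.41
Paid family leave insurance: $1421.99 × 0.0122 = $17.35
Social Security (OASDI): $1421.99 × 0.05 = $71.10
Medicare tax: $1421.99 × 0.0229 = $32.56
Parking deduction: $69.56
Charitable contribution: $14.12
Total deductions = $106.65 + $65.77 + $340.41 + $17.35 + $71.10 + $32.56 + $69.56 + $14.12 = $717.52
Net pay = $1421.99 − $717.52 = $704.47

$704.47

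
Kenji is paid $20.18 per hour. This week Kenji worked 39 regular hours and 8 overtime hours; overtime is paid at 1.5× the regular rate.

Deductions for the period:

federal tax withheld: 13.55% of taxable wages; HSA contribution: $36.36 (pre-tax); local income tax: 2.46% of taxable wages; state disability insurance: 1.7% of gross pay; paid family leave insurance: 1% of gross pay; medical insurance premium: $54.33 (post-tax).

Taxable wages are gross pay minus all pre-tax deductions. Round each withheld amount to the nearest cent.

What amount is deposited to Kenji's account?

$751.75

Regular pay: 39 × $20.18 = $787.02
Overtime pay: 8 × $20.18 × 1.5 = $242.16
Gross pay = $787.02 + $242.16 = $1,029.18
HSA contribution: $36.36
Taxable wages = $1,029.18 − $36.36 = $992.82
Local income tax: $992.82 × 0.0246 = $24.42
Federal tax withheld: $992.82 × 0.1355 = $134.53
Paid family leave insurance: $1,029.18 × 0.01 = $10.29
State disability insurance: $1,029.18 × 0.017 = $17.50
Medical insurance premium: $54.33
Total deductions = $36.36 + $24.42 + $134.53 + $10.29 + $17.50 + $54.33 = $277.43
Net pay = $1,029.18 − $277.43 = $751.75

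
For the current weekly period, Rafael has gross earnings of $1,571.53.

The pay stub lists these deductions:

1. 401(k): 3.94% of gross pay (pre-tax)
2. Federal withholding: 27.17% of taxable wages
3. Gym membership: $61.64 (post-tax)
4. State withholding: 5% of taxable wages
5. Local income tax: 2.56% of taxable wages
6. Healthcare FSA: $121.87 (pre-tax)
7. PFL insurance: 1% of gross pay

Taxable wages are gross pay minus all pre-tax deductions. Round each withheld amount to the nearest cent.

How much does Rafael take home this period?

401(k): $1,571.53 × 0.0394 = $61.92
Healthcare FSA: $121.87
Pre-tax total = $61.92 + $121.87 = $183.79
Taxable wages = $1,571.53 − $183.79 = $1,387.74
Local income tax: $1,387.74 × 0.0256 = $35.53
Federal withholding: $1,387.74 × 0.2717 = $377.05
State withholding: $1,387.74 × 0.05 = $69.39
PFL insurance: $1,571.53 × 0.01 = $15.72
Gym membership: $61.64
Total deductions = $61.92 + $121.87 + $35.53 + $377.05 + $69.39 + $15.72 + $61.64 = $743.12
Net pay = $1,571.53 − $743.12 = $828.41

$828.41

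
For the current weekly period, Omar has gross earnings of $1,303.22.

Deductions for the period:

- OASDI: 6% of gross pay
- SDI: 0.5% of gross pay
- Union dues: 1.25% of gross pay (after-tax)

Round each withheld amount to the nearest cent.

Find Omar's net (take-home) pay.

$1,202.22

SDI: $1,303.22 × 0.005 = $6.52
OASDI: $1,303.22 × 0.06 = $78.19
Union dues: $1,303.22 × 0.0125 = $16.29
Total deductions = $6.52 + $78.19 + $16.29 = $101.00
Net pay = $1,303.22 − $101.00 = $1,202.22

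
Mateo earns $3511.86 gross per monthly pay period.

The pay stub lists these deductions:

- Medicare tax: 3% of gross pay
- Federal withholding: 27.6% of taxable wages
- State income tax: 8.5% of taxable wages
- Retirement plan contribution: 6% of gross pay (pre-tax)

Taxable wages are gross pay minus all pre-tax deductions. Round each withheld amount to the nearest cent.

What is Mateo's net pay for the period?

$2004.07

Retirement plan contribution: $3511.86 × 0.06 = $210.71
Taxable wages = $3511.86 − $210.71 = $3301.15
State income tax: $3301.15 × 0.085 = $280.60
Federal withholding: $3301.15 × 0.276 = $911.12
Medicare tax: $3511.86 × 0.03 = $105.36
Total deductions = $210.71 + $280.60 + $911.12 + $105.36 = $1507.79
Net pay = $3511.86 − $1507.79 = $2004.07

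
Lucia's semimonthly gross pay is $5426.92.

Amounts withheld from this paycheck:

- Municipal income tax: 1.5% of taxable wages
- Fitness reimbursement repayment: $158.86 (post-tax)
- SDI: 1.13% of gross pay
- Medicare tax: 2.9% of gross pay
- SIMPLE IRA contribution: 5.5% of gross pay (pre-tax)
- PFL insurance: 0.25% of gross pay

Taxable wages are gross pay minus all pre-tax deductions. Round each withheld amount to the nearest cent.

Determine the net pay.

SIMPLE IRA contribution: $5426.92 × 0.055 = $298.48
Taxable wages = $5426.92 − $298.48 = $5128.44
Municipal income tax: $5128.44 × 0.015 = $76.93
SDI: $5426.92 × 0.0113 = $61.32
PFL insurance: $5426.92 × 0.0025 = $13.57
Medicare tax: $5426.92 × 0.029 = $157.38
Fitness reimbursement repayment: $158.86
Total deductions = $298.48 + $76.93 + $61.32 + $13.57 + $157.38 + $158.86 = $766.54
Net pay = $5426.92 − $766.54 = $4660.38

$4660.38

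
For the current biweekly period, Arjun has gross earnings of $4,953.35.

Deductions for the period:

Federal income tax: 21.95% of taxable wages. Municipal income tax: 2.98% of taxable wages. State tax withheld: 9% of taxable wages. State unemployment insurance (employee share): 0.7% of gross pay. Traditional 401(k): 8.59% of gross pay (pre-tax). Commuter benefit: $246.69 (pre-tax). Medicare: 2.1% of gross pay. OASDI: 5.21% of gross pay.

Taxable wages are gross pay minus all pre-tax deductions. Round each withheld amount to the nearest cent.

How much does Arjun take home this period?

$2,431.80

Commuter benefit: $246.69
Traditional 401(k): $4,953.35 × 0.0859 = $425.49
Pre-tax total = $246.69 + $425.49 = $672.18
Taxable wages = $4,953.35 − $672.18 = $4,281.17
Municipal income tax: $4,281.17 × 0.0298 = $127.58
State tax withheld: $4,281.17 × 0.09 = $385.31
Federal income tax: $4,281.17 × 0.2195 = $939.72
State unemployment insurance (employee share): $4,953.35 × 0.007 = $34.67
Medicare: $4,953.35 × 0.021 = $104.02
OASDI: $4,953.35 × 0.0521 = $258.07
Total deductions = $246.69 + $425.49 + $127.58 + $385.31 + $939.72 + $34.67 + $104.02 + $258.07 = $2,521.55
Net pay = $4,953.35 − $2,521.55 = $2,431.80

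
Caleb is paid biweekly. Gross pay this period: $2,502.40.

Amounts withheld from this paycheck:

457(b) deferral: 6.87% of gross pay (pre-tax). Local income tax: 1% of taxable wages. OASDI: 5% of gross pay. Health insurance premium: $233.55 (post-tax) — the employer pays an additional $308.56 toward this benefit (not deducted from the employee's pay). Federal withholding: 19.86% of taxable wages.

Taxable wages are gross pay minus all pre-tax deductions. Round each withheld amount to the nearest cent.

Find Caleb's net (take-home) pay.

$1,485.68

457(b) deferral: $2,502.40 × 0.0687 = $171.91
Taxable wages = $2,502.40 − $171.91 = $2,330.49
Federal withholding: $2,330.49 × 0.1986 = $462.84
Local income tax: $2,330.49 × 0.01 = $23.30
OASDI: $2,502.40 × 0.05 = $125.12
Health insurance premium: $233.55
(Employer's $308.56 toward health insurance premium is not withheld from the employee.)
Total deductions = $171.91 + $462.84 + $23.30 + $125.12 + $233.55 = $1,016.72
Net pay = $2,502.40 − $1,016.72 = $1,485.68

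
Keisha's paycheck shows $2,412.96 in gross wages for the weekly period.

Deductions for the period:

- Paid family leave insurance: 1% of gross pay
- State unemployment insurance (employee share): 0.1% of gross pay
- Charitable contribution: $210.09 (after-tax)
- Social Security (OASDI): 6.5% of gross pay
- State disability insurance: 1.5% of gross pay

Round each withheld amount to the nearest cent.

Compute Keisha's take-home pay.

$1,983.30

State unemployment insurance (employee share): $2,412.96 × 0.001 = $2.41
Social Security (OASDI): $2,412.96 × 0.065 = $156.84
Paid family leave insurance: $2,412.96 × 0.01 = $24.13
State disability insurance: $2,412.96 × 0.015 = $36.19
Charitable contribution: $210.09
Total deductions = $2.41 + $156.84 + $24.13 + $36.19 + $210.09 = $429.66
Net pay = $2,412.96 − $429.66 = $1,983.30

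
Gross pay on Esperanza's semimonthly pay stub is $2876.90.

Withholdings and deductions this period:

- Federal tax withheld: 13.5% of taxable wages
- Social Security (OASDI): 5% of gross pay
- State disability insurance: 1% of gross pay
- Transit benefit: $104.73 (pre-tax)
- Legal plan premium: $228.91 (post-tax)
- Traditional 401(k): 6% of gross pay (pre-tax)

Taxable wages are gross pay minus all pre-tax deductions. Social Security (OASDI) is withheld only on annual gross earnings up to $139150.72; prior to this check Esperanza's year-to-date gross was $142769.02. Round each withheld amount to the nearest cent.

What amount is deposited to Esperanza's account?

$1990.94

Traditional 401(k): $2876.90 × 0.06 = $172.61
Transit benefit: $104.73
Pre-tax total = $172.61 + $104.73 = $277.34
Taxable wages = $2876.90 − $277.34 = $2599.56
Federal tax withheld: $2599.56 × 0.135 = $350.94
State disability insurance: $2876.90 × 0.01 = $28.77
Social Security (OASDI): annual cap $139150.72 already reached (YTD $142769.02), so $0.00
Legal plan premium: $228.91
Total deductions = $172.61 + $104.73 + $350.94 + $28.77 + $0.00 + $228.91 = $885.96
Net pay = $2876.90 − $885.96 = $1990.94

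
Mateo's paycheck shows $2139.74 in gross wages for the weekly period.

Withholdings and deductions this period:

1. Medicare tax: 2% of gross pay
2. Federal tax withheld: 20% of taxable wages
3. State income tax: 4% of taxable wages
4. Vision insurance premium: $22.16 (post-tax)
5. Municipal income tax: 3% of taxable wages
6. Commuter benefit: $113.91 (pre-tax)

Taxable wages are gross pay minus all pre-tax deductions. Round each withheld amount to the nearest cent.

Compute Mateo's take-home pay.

Commuter benefit: $113.91
Taxable wages = $2139.74 − $113.91 = $2025.83
Federal tax withheld: $2025.83 × 0.2 = $405.17
Municipal income tax: $2025.83 × 0.03 = $60.77
State income tax: $2025.83 × 0.04 = $81.03
Medicare tax: $2139.74 × 0.02 = $42.79
Vision insurance premium: $22.16
Total deductions = $113.91 + $405.17 + $60.77 + $81.03 + $42.79 + $22.16 = $725.83
Net pay = $2139.74 − $725.83 = $1413.91

$1413.91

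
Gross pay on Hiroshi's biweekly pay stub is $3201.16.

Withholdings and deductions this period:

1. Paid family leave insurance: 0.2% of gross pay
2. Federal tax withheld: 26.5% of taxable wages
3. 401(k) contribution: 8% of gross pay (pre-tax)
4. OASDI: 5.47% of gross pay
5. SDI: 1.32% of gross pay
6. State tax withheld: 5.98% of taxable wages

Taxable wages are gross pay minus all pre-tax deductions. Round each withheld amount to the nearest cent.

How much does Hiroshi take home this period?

401(k) contribution: $3201.16 × 0.08 = $256.09
Taxable wages = $3201.16 − $256.09 = $2945.07
Federal tax withheld: $2945.07 × 0.265 = $780.44
State tax withheld: $2945.07 × 0.0598 = $176.12
SDI: $3201.16 × 0.0132 = $42.26
OASDI: $3201.16 × 0.0547 = $175.10
Paid family leave insurance: $3201.16 × 0.002 = $6.40
Total deductions = $256.09 + $780.44 + $176.12 + $42.26 + $175.10 + $6.40 = $1436.41
Net pay = $3201.16 − $1436.41 = $1764.75

$1764.75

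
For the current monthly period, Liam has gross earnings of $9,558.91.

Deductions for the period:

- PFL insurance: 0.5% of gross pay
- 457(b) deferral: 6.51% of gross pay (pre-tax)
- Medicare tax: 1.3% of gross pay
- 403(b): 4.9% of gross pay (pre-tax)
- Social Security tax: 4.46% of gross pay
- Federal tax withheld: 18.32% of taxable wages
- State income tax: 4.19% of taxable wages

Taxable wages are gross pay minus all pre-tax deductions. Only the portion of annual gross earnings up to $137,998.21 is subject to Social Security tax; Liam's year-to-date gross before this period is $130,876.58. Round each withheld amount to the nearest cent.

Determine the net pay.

$6,072.35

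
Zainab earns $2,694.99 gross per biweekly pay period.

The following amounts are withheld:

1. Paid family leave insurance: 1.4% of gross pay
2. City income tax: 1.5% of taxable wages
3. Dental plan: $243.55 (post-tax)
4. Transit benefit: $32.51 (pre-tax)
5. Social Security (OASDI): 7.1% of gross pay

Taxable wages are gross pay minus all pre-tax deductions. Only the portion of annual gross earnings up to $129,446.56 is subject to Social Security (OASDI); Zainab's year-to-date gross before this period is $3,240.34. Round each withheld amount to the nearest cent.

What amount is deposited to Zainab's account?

Transit benefit: $32.51
Taxable wages = $2,694.99 − $32.51 = $2,662.48
City income tax: $2,662.48 × 0.015 = $39.94
Social Security (OASDI): cap not yet reached, full $2,694.99 is subject → $2,694.99 × 0.071 = $191.34
Paid family leave insurance: $2,694.99 × 0.014 = $37.73
Dental plan: $243.55
Total deductions = $32.51 + $39.94 + $191.34 + $37.73 + $243.55 = $545.07
Net pay = $2,694.99 − $545.07 = $2,149.92

$2,149.92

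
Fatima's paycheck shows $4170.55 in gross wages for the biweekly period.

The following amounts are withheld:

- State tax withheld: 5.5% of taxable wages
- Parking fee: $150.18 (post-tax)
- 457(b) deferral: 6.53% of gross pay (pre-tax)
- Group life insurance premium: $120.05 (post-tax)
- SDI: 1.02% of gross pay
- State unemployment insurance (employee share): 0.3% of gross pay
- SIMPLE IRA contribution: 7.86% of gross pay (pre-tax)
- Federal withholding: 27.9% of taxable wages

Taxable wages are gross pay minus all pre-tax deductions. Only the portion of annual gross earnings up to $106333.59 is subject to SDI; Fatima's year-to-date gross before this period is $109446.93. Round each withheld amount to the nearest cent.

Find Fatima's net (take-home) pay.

SIMPLE IRA contribution: $4170.55 × 0.0786 = $327.81
457(b) deferral: $4170.55 × 0.0653 = $272.34
Pre-tax total = $327.81 + $272.34 = $600.15
Taxable wages = $4170.55 − $600.15 = $3570.40
Federal withholding: $3570.40 × 0.279 = $996.14
State tax withheld: $3570.40 × 0.055 = $196.37
SDI: annual cap $106333.59 already reached (YTD $109446.93), so $0.00
State unemployment insurance (employee share): $4170.55 × 0.003 = $12.51
Parking fee: $150.18
Group life insurance premium: $120.05
Total deductions = $327.81 + $272.34 + $996.14 + $196.37 + $0.00 + $12.51 + $150.18 + $120.05 = $2075.40
Net pay = $4170.55 − $2075.40 = $2095.15

$2095.15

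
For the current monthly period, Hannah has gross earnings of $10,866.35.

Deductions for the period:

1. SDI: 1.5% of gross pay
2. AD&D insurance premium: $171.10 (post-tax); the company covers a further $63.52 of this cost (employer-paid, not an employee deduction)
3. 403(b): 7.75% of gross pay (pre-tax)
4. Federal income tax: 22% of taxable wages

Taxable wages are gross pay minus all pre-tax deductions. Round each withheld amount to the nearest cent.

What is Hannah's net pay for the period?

$7,484.78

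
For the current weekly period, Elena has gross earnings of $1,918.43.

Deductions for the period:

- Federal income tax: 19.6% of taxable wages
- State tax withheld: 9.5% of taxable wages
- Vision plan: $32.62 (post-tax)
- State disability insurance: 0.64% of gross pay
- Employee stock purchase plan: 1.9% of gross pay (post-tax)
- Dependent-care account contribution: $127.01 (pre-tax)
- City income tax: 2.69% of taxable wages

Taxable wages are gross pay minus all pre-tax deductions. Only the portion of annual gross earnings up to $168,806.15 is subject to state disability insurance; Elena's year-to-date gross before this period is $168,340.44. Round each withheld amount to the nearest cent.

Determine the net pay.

$1,149.88

Dependent-care account contribution: $127.01
Taxable wages = $1,918.43 − $127.01 = $1,791.42
State tax withheld: $1,791.42 × 0.095 = $170.18
City income tax: $1,791.42 × 0.0269 = $48.19
Federal income tax: $1,791.42 × 0.196 = $351.12
State disability insurance: only $168,806.15 − $168,340.44 = $465.71 of this check is subject → $465.71 × 0.0064 = $2.98
Vision plan: $32.62
Employee stock purchase plan: $1,918.43 × 0.019 = $36.45
Total deductions = $127.01 + $170.18 + $48.19 + $351.12 + $2.98 + $32.62 + $36.45 = $768.55
Net pay = $1,918.43 − $768.55 = $1,149.88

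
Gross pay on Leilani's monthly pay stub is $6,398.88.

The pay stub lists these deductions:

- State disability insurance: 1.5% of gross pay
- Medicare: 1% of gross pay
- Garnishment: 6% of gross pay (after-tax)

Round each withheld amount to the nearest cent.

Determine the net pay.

State disability insurance: $6,398.88 × 0.015 = $95.98
Medicare: $6,398.88 × 0.01 = $63.99
Garnishment: $6,398.88 × 0.06 = $383.93
Total deductions = $95.98 + $63.99 + $383.93 = $543.90
Net pay = $6,398.88 − $543.90 = $5,854.98

$5,854.98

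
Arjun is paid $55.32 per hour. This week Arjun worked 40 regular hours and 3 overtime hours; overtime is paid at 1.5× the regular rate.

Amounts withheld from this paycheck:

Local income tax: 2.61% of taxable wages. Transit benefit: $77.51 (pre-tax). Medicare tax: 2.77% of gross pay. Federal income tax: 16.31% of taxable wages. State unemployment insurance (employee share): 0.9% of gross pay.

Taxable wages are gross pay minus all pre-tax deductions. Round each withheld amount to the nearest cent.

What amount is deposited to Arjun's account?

$1,842.78

Regular pay: 40 × $55.32 = $2,212.80
Overtime pay: 3 × $55.32 × 1.5 = $248.94
Gross pay = $2,212.80 + $248.94 = $2,461.74
Transit benefit: $77.51
Taxable wages = $2,461.74 − $77.51 = $2,384.23
Local income tax: $2,384.23 × 0.0261 = $62.23
Federal income tax: $2,384.23 × 0.1631 = $388.87
State unemployment insurance (employee share): $2,461.74 × 0.009 = $22.16
Medicare tax: $2,461.74 × 0.0277 = $68.19
Total deductions = $77.51 + $62.23 + $388.87 + $22.16 + $68.19 = $618.96
Net pay = $2,461.74 − $618.96 = $1,842.78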